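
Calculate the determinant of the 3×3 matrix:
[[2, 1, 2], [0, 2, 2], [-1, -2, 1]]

Expansion along first row:
det = 2·det([[2,2],[-2,1]]) - 1·det([[0,2],[-1,1]]) + 2·det([[0,2],[-1,-2]])
    = 2·(2·1 - 2·-2) - 1·(0·1 - 2·-1) + 2·(0·-2 - 2·-1)
    = 2·6 - 1·2 + 2·2
    = 12 + -2 + 4 = 14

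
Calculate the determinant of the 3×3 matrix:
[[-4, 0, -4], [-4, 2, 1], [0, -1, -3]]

Expansion along first row:
det = -4·det([[2,1],[-1,-3]]) - 0·det([[-4,1],[0,-3]]) + -4·det([[-4,2],[0,-1]])
    = -4·(2·-3 - 1·-1) - 0·(-4·-3 - 1·0) + -4·(-4·-1 - 2·0)
    = -4·-5 - 0·12 + -4·4
    = 20 + 0 + -16 = 4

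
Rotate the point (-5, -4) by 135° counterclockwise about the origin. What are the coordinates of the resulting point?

Rotation matrix for 135°: [[cos 135°, -sin 135°], [sin 135°, cos 135°]] ≈ [[-0.707107, -0.707107], [0.707107, -0.707107]]
[[-0.707107, -0.707107], [0.707107, -0.707107]] × [-5, -4]ᵀ ≈ [6.3640, -0.7071]ᵀ
Result: (6.3640, -0.7071)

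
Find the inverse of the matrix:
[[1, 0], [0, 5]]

For [[a,b],[c,d]], inverse = (1/det)·[[d,-b],[-c,a]]
det = (1)(5) - (0)(0) = 5 - 0 = 5
Inverse = (1/5)·[[5, 0], [0, 1]]
= [[1, 0], [0, 1/5]]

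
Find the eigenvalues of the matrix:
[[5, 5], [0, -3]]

Characteristic equation: det(A - λI) = 0
λ² - (trace)λ + (det) = 0
trace = 5 + -3 = 2, det = (5)(-3) - (5)(0) = -15
λ² - (2)λ + (-15) = 0
λ = (2 ± √((2)² - 4·(-15))) / 2 = (2 ± √64) / 2
Solving: λ = -3, 5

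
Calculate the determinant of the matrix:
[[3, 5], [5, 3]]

For a 2×2 matrix [[a, b], [c, d]], det = ad - bc
det = (3)(3) - (5)(5) = 9 - 25 = -16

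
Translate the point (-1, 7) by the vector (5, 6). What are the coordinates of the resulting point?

Translation by (5, 6) (homogeneous matrix [[1, 0, 5], [0, 1, 6], [0, 0, 1]]):
x' = -1 + 5 = 4
y' = 7 + 6 = 13
Result: (4, 13)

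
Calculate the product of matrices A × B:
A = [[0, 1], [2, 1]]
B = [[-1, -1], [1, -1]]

Matrix multiplication:
C[0][0] = 0×-1 + 1×1 = 1
C[0][1] = 0×-1 + 1×-1 = -1
C[1][0] = 2×-1 + 1×1 = -1
C[1][1] = 2×-1 + 1×-1 = -3
Result: [[1, -1], [-1, -3]]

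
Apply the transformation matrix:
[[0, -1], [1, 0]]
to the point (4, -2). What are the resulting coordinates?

Matrix multiplication:
[[0, -1], [1, 0]] × [4, -2]ᵀ
= [(0)(4) + (-1)(-2), (1)(4) + (0)(-2)]ᵀ
= [2, 4]ᵀ
Result: (2, 4)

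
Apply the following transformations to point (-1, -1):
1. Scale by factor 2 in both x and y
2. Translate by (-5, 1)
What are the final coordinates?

Step 1: Scale (-1, -1) by 2 → (-2, -2)
Step 2: Translate by (-5, 1) → (-7, -1)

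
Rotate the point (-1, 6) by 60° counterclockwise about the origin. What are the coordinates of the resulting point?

Rotation matrix for 60°: [[cos 60°, -sin 60°], [sin 60°, cos 60°]] ≈ [[0.500000, -0.866025], [0.866025, 0.500000]]
[[0.500000, -0.866025], [0.866025, 0.500000]] × [-1, 6]ᵀ ≈ [-5.6962, 2.1340]ᵀ
Result: (-5.6962, 2.1340)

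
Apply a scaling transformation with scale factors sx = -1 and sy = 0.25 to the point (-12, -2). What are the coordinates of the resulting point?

Scaling matrix:
[[-1, 0], [0, 0.25]]
Result: (-12 × -1, -2 × 0.25) = (12, -0.5)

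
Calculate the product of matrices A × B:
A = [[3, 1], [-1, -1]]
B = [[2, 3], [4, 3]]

Matrix multiplication:
C[0][0] = 3×2 + 1×4 = 10
C[0][1] = 3×3 + 1×3 = 12
C[1][0] = -1×2 + -1×4 = -6
C[1][1] = -1×3 + -1×3 = -6
Result: [[10, 12], [-6, -6]]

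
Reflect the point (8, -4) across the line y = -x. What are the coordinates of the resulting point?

Reflection across line y = -x: (8, -4) → (4, -8)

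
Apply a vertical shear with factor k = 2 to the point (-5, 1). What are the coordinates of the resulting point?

Shear matrix for vertical shear with factor k = 2:
[[1, 0], [2, 1]]
Result: (-5, 1) → (-5, -9)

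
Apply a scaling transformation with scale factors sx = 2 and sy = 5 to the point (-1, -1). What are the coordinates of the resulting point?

Scaling matrix:
[[2, 0], [0, 5]]
Result: (-1 × 2, -1 × 5) = (-2, -5)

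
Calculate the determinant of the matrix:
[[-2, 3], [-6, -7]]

For a 2×2 matrix [[a, b], [c, d]], det = ad - bc
det = (-2)(-7) - (3)(-6) = 14 - -18 = 32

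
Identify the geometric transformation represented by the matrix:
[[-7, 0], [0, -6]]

This matrix represents: non-uniform scaling by sx = -7, sy = -6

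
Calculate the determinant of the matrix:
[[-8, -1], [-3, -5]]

For a 2×2 matrix [[a, b], [c, d]], det = ad - bc
det = (-8)(-5) - (-1)(-3) = 40 - 3 = 37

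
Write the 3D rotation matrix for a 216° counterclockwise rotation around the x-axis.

Rotation matrix for counterclockwise 216° around x-axis:
cos(216°) = -0.8090, sin(216°) = -0.5878
Result: [[1, 0, 0], [0, -0.8090, 0.5878], [0, -0.5878, -0.8090]]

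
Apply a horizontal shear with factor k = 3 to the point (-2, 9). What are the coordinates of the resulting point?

Shear matrix for horizontal shear with factor k = 3:
[[1, 3], [0, 1]]
Result: (-2, 9) → (25, 9)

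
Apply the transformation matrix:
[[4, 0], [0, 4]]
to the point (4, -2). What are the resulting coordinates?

Matrix multiplication:
[[4, 0], [0, 4]] × [4, -2]ᵀ
= [(4)(4) + (0)(-2), (0)(4) + (4)(-2)]ᵀ
= [16, -8]ᵀ
Result: (16, -8)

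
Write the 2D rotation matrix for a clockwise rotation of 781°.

Rotation matrix formula: [[cos θ, -sin θ], [sin θ, cos θ]]
A clockwise rotation by 781° is equivalent to a counterclockwise rotation by -781°.
For θ = -781°:
cos(-781°) = 0.4848
sin(-781°) = -0.8746
Result: [[0.4848, 0.8746], [-0.8746, 0.4848]]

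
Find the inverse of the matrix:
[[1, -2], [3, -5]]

For [[a,b],[c,d]], inverse = (1/det)·[[d,-b],[-c,a]]
det = (1)(-5) - (-2)(3) = -5 - -6 = 1
Inverse = [[-5, 2], [-3, 1]]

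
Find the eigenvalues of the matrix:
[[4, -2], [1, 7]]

Characteristic equation: det(A - λI) = 0
λ² - (trace)λ + (det) = 0
trace = 4 + 7 = 11, det = (4)(7) - (-2)(1) = 30
λ² - (11)λ + (30) = 0
λ = (11 ± √((11)² - 4·(30))) / 2 = (11 ± √1) / 2
Solving: λ = 5, 6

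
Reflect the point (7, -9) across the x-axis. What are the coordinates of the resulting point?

Reflection across x-axis: (7, -9) → (7, 9)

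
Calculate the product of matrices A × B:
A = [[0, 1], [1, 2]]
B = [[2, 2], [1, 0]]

Matrix multiplication:
C[0][0] = 0×2 + 1×1 = 1
C[0][1] = 0×2 + 1×0 = 0
C[1][0] = 1×2 + 2×1 = 4
C[1][1] = 1×2 + 2×0 = 2
Result: [[1, 0], [4, 2]]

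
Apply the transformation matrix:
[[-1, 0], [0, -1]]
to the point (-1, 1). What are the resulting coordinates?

Matrix multiplication:
[[-1, 0], [0, -1]] × [-1, 1]ᵀ
= [(-1)(-1) + (0)(1), (0)(-1) + (-1)(1)]ᵀ
= [1, -1]ᵀ
Result: (1, -1)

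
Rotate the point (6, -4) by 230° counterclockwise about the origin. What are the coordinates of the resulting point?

Rotation matrix for 230°: [[cos 230°, -sin 230°], [sin 230°, cos 230°]] ≈ [[-0.642788, 0.766044], [-0.766044, -0.642788]]
[[-0.642788, 0.766044], [-0.766044, -0.642788]] × [6, -4]ᵀ ≈ [-6.9209, -2.0251]ᵀ
Result: (-6.9209, -2.0251)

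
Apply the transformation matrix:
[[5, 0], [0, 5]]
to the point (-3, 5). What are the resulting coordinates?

Matrix multiplication:
[[5, 0], [0, 5]] × [-3, 5]ᵀ
= [(5)(-3) + (0)(5), (0)(-3) + (5)(5)]ᵀ
= [-15, 25]ᵀ
Result: (-15, 25)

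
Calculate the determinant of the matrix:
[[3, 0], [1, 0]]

For a 2×2 matrix [[a, b], [c, d]], det = ad - bc
det = (3)(0) - (0)(1) = 0 - 0 = 0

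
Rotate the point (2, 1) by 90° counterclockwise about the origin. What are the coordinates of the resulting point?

Rotation matrix for 90°: [[cos 90°, -sin 90°], [sin 90°, cos 90°]] = [[0, -1], [1, 0]]
[[0, -1], [1, 0]] × [2, 1]ᵀ = [-1, 2]ᵀ
Result: (-1, 2)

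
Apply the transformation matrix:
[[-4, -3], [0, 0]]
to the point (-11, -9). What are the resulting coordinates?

Matrix multiplication:
[[-4, -3], [0, 0]] × [-11, -9]ᵀ
= [(-4)(-11) + (-3)(-9), (0)(-11) + (0)(-9)]ᵀ
= [71, 0]ᵀ
Result: (71, 0)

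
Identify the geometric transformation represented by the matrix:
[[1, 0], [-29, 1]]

This matrix represents: vertical shear with factor -29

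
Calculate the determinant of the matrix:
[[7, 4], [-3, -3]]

For a 2×2 matrix [[a, b], [c, d]], det = ad - bc
det = (7)(-3) - (4)(-3) = -21 - -12 = -9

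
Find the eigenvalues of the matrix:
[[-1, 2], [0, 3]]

Characteristic equation: det(A - λI) = 0
λ² - (trace)λ + (det) = 0
trace = -1 + 3 = 2, det = (-1)(3) - (2)(0) = -3
λ² - (2)λ + (-3) = 0
λ = (2 ± √((2)² - 4·(-3))) / 2 = (2 ± √16) / 2
Solving: λ = -1, 3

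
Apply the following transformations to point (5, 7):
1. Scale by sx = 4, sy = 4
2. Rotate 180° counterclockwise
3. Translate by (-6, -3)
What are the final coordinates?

Step 1: Scale → (20, 28)
Step 2: Rotate 180° → (-20, -28)
Step 3: Translate → (-26, -31)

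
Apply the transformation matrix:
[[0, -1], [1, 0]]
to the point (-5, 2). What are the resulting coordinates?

Matrix multiplication:
[[0, -1], [1, 0]] × [-5, 2]ᵀ
= [(0)(-5) + (-1)(2), (1)(-5) + (0)(2)]ᵀ
= [-2, -5]ᵀ
Result: (-2, -5)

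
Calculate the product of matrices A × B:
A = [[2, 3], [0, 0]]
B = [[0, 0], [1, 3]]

Matrix multiplication:
C[0][0] = 2×0 + 3×1 = 3
C[0][1] = 2×0 + 3×3 = 9
C[1][0] = 0×0 + 0×1 = 0
C[1][1] = 0×0 + 0×3 = 0
Result: [[3, 9], [0, 0]]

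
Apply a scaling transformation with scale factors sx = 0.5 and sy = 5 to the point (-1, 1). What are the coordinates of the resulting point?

Scaling matrix:
[[0.50, 0], [0, 5]]
Result: (-1 × 0.5, 1 × 5) = (-0.5, 5)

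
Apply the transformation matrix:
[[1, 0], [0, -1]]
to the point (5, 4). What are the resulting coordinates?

Matrix multiplication:
[[1, 0], [0, -1]] × [5, 4]ᵀ
= [(1)(5) + (0)(4), (0)(5) + (-1)(4)]ᵀ
= [5, -4]ᵀ
Result: (5, -4)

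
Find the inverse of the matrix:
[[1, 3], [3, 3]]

For [[a,b],[c,d]], inverse = (1/det)·[[d,-b],[-c,a]]
det = (1)(3) - (3)(3) = 3 - 9 = -6
Inverse = (1/-6)·[[3, -3], [-3, 1]]
= [[-1/2, 1/2], [1/2, -1/6]]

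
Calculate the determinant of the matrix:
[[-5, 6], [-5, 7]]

For a 2×2 matrix [[a, b], [c, d]], det = ad - bc
det = (-5)(7) - (6)(-5) = -35 - -30 = -5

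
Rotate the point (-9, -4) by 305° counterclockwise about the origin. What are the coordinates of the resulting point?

Rotation matrix for 305°: [[cos 305°, -sin 305°], [sin 305°, cos 305°]] ≈ [[0.573576, 0.819152], [-0.819152, 0.573576]]
[[0.573576, 0.819152], [-0.819152, 0.573576]] × [-9, -4]ᵀ ≈ [-8.4388, 5.0781]ᵀ
Result: (-8.4388, 5.0781)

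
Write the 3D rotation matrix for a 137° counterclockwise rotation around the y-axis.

Rotation matrix for counterclockwise 137° around y-axis:
cos(137°) = -0.7314, sin(137°) = 0.6820
Result: [[-0.7314, 0, 0.6820], [0, 1, 0], [-0.6820, 0, -0.7314]]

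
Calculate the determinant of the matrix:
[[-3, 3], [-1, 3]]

For a 2×2 matrix [[a, b], [c, d]], det = ad - bc
det = (-3)(3) - (3)(-1) = -9 - -3 = -6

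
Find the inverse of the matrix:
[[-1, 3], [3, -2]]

For [[a,b],[c,d]], inverse = (1/det)·[[d,-b],[-c,a]]
det = (-1)(-2) - (3)(3) = 2 - 9 = -7
Inverse = (1/-7)·[[-2, -3], [-3, -1]]
= [[2/7, 3/7], [3/7, 1/7]]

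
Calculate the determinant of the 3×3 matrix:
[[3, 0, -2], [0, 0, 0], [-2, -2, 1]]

Expansion along first row:
det = 3·det([[0,0],[-2,1]]) - 0·det([[0,0],[-2,1]]) + -2·det([[0,0],[-2,-2]])
    = 3·(0·1 - 0·-2) - 0·(0·1 - 0·-2) + -2·(0·-2 - 0·-2)
    = 3·0 - 0·0 + -2·0
    = 0 + 0 + 0 = 0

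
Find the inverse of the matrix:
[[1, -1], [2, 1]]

For [[a,b],[c,d]], inverse = (1/det)·[[d,-b],[-c,a]]
det = (1)(1) - (-1)(2) = 1 - -2 = 3
Inverse = (1/3)·[[1, 1], [-2, 1]]
= [[1/3, 1/3], [-2/3, 1/3]]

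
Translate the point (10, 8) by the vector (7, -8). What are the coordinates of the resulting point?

Translation by (7, -8) (homogeneous matrix [[1, 0, 7], [0, 1, -8], [0, 0, 1]]):
x' = 10 + 7 = 17
y' = 8 + -8 = 0
Result: (17, 0)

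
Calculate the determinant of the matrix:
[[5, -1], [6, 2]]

For a 2×2 matrix [[a, b], [c, d]], det = ad - bc
det = (5)(2) - (-1)(6) = 10 - -6 = 16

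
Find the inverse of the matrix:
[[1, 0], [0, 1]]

For [[a,b],[c,d]], inverse = (1/det)·[[d,-b],[-c,a]]
det = (1)(1) - (0)(0) = 1 - 0 = 1
Inverse = [[1, 0], [0, 1]]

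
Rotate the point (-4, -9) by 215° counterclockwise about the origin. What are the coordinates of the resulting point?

Rotation matrix for 215°: [[cos 215°, -sin 215°], [sin 215°, cos 215°]] ≈ [[-0.819152, 0.573576], [-0.573576, -0.819152]]
[[-0.819152, 0.573576], [-0.573576, -0.819152]] × [-4, -9]ᵀ ≈ [-1.8856, 9.6667]ᵀ
Result: (-1.8856, 9.6667)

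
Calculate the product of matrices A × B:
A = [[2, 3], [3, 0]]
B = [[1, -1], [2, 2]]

Matrix multiplication:
C[0][0] = 2×1 + 3×2 = 8
C[0][1] = 2×-1 + 3×2 = 4
C[1][0] = 3×1 + 0×2 = 3
C[1][1] = 3×-1 + 0×2 = -3
Result: [[8, 4], [3, -3]]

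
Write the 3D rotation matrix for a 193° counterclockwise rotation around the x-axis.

Rotation matrix for counterclockwise 193° around x-axis:
cos(193°) = -0.9744, sin(193°) = -0.2250
Result: [[1, 0, 0], [0, -0.9744, 0.2250], [0, -0.2250, -0.9744]]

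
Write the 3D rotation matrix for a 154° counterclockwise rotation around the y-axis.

Rotation matrix for counterclockwise 154° around y-axis:
cos(154°) = -0.8988, sin(154°) = 0.4384
Result: [[-0.8988, 0, 0.4384], [0, 1, 0], [-0.4384, 0, -0.8988]]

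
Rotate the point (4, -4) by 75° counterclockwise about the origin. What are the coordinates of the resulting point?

Rotation matrix for 75°: [[cos 75°, -sin 75°], [sin 75°, cos 75°]] ≈ [[0.258819, -0.965926], [0.965926, 0.258819]]
[[0.258819, -0.965926], [0.965926, 0.258819]] × [4, -4]ᵀ ≈ [4.8990, 2.8284]ᵀ
Result: (4.8990, 2.8284)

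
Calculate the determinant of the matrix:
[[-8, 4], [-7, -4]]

For a 2×2 matrix [[a, b], [c, d]], det = ad - bc
det = (-8)(-4) - (4)(-7) = 32 - -28 = 60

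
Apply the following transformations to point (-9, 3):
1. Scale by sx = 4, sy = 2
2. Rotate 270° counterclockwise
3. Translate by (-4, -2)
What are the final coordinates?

Step 1: Scale → (-36, 6)
Step 2: Rotate 270° → (6, 36)
Step 3: Translate → (2, 34)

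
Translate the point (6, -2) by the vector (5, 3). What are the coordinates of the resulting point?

Translation by (5, 3) (homogeneous matrix [[1, 0, 5], [0, 1, 3], [0, 0, 1]]):
x' = 6 + 5 = 11
y' = -2 + 3 = 1
Result: (11, 1)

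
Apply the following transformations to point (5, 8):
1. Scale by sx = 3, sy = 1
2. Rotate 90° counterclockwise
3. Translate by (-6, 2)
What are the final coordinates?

Step 1: Scale → (15, 8)
Step 2: Rotate 90° → (-8, 15)
Step 3: Translate → (-14, 17)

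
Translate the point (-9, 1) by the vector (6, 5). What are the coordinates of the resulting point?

Translation by (6, 5) (homogeneous matrix [[1, 0, 6], [0, 1, 5], [0, 0, 1]]):
x' = -9 + 6 = -3
y' = 1 + 5 = 6
Result: (-3, 6)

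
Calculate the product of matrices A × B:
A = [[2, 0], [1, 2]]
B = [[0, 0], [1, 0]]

Matrix multiplication:
C[0][0] = 2×0 + 0×1 = 0
C[0][1] = 2×0 + 0×0 = 0
C[1][0] = 1×0 + 2×1 = 2
C[1][1] = 1×0 + 2×0 = 0
Result: [[0, 0], [2, 0]]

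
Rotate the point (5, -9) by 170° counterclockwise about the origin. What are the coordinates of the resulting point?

Rotation matrix for 170°: [[cos 170°, -sin 170°], [sin 170°, cos 170°]] ≈ [[-0.984808, -0.173648], [0.173648, -0.984808]]
[[-0.984808, -0.173648], [0.173648, -0.984808]] × [5, -9]ᵀ ≈ [-3.3612, 9.7315]ᵀ
Result: (-3.3612, 9.7315)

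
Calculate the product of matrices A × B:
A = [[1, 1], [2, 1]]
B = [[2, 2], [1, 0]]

Matrix multiplication:
C[0][0] = 1×2 + 1×1 = 3
C[0][1] = 1×2 + 1×0 = 2
C[1][0] = 2×2 + 1×1 = 5
C[1][1] = 2×2 + 1×0 = 4
Result: [[3, 2], [5, 4]]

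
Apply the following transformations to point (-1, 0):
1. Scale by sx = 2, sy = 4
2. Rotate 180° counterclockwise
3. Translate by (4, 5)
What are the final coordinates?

Step 1: Scale → (-2, 0)
Step 2: Rotate 180° → (2, 0)
Step 3: Translate → (6, 5)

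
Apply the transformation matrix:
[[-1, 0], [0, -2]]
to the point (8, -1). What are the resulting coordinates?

Matrix multiplication:
[[-1, 0], [0, -2]] × [8, -1]ᵀ
= [(-1)(8) + (0)(-1), (0)(8) + (-2)(-1)]ᵀ
= [-8, 2]ᵀ
Result: (-8, 2)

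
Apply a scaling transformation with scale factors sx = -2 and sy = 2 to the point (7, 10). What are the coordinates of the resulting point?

Scaling matrix:
[[-2, 0], [0, 2]]
Result: (7 × -2, 10 × 2) = (-14, 20)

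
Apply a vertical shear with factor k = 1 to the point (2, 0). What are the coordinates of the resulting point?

Shear matrix for vertical shear with factor k = 1:
[[1, 0], [1, 1]]
Result: (2, 0) → (2, 2)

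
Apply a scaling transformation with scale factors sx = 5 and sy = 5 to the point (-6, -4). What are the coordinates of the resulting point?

Scaling matrix:
[[5, 0], [0, 5]]
Result: (-6 × 5, -4 × 5) = (-30, -20)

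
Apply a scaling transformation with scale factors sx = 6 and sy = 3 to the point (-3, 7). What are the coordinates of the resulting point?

Scaling matrix:
[[6, 0], [0, 3]]
Result: (-3 × 6, 7 × 3) = (-18, 21)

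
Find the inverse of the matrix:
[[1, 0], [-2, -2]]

For [[a,b],[c,d]], inverse = (1/det)·[[d,-b],[-c,a]]
det = (1)(-2) - (0)(-2) = -2 - 0 = -2
Inverse = (1/-2)·[[-2, 0], [2, 1]]
= [[1, 0], [-1, -1/2]]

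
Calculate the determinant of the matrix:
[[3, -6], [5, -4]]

For a 2×2 matrix [[a, b], [c, d]], det = ad - bc
det = (3)(-4) - (-6)(5) = -12 - -30 = 18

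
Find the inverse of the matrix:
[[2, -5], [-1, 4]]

For [[a,b],[c,d]], inverse = (1/det)·[[d,-b],[-c,a]]
det = (2)(4) - (-5)(-1) = 8 - 5 = 3
Inverse = (1/3)·[[4, 5], [1, 2]]
= [[4/3, 5/3], [1/3, 2/3]]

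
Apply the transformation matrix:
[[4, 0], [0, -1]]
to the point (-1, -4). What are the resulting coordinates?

Matrix multiplication:
[[4, 0], [0, -1]] × [-1, -4]ᵀ
= [(4)(-1) + (0)(-4), (0)(-1) + (-1)(-4)]ᵀ
= [-4, 4]ᵀ
Result: (-4, 4)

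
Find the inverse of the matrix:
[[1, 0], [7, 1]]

For [[a,b],[c,d]], inverse = (1/det)·[[d,-b],[-c,a]]
det = (1)(1) - (0)(7) = 1 - 0 = 1
Inverse = [[1, 0], [-7, 1]]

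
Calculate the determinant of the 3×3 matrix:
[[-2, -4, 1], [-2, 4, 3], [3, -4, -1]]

Expansion along first row:
det = -2·det([[4,3],[-4,-1]]) - -4·det([[-2,3],[3,-1]]) + 1·det([[-2,4],[3,-4]])
    = -2·(4·-1 - 3·-4) - -4·(-2·-1 - 3·3) + 1·(-2·-4 - 4·3)
    = -2·8 - -4·-7 + 1·-4
    = -16 + -28 + -4 = -48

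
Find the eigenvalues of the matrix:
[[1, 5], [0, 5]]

Characteristic equation: det(A - λI) = 0
λ² - (trace)λ + (det) = 0
trace = 1 + 5 = 6, det = (1)(5) - (5)(0) = 5
λ² - (6)λ + (5) = 0
λ = (6 ± √((6)² - 4·(5))) / 2 = (6 ± √16) / 2
Solving: λ = 1, 5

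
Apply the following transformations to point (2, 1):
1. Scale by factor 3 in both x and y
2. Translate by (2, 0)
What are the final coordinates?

Step 1: Scale (2, 1) by 3 → (6, 3)
Step 2: Translate by (2, 0) → (8, 3)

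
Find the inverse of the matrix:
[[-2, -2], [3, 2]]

For [[a,b],[c,d]], inverse = (1/det)·[[d,-b],[-c,a]]
det = (-2)(2) - (-2)(3) = -4 - -6 = 2
Inverse = (1/2)·[[2, 2], [-3, -2]]
= [[1, 1], [-3/2, -1]]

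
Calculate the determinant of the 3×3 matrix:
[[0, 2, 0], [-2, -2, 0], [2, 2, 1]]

Expansion along first row:
det = 0·det([[-2,0],[2,1]]) - 2·det([[-2,0],[2,1]]) + 0·det([[-2,-2],[2,2]])
    = 0·(-2·1 - 0·2) - 2·(-2·1 - 0·2) + 0·(-2·2 - -2·2)
    = 0·-2 - 2·-2 + 0·0
    = 0 + 4 + 0 = 4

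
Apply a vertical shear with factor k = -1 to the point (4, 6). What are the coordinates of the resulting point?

Shear matrix for vertical shear with factor k = -1:
[[1, 0], [-1, 1]]
Result: (4, 6) → (4, 2)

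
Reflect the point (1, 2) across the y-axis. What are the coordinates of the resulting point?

Reflection across y-axis: (1, 2) → (-1, 2)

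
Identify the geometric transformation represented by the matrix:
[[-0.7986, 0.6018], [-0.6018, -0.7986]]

This matrix represents: rotation by 217° counterclockwise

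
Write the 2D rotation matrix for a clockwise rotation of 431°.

Rotation matrix formula: [[cos θ, -sin θ], [sin θ, cos θ]]
A clockwise rotation by 431° is equivalent to a counterclockwise rotation by -431°.
For θ = -431°:
cos(-431°) = 0.3256
sin(-431°) = -0.9455
Result: [[0.3256, 0.9455], [-0.9455, 0.3256]]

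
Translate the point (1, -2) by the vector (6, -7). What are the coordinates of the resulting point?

Translation by (6, -7) (homogeneous matrix [[1, 0, 6], [0, 1, -7], [0, 0, 1]]):
x' = 1 + 6 = 7
y' = -2 + -7 = -9
Result: (7, -9)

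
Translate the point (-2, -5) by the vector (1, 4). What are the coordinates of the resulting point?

Translation by (1, 4) (homogeneous matrix [[1, 0, 1], [0, 1, 4], [0, 0, 1]]):
x' = -2 + 1 = -1
y' = -5 + 4 = -1
Result: (-1, -1)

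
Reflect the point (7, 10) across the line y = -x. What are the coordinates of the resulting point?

Reflection across line y = -x: (7, 10) → (-10, -7)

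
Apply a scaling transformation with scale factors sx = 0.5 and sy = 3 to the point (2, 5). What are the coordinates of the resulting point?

Scaling matrix:
[[0.50, 0], [0, 3]]
Result: (2 × 0.5, 5 × 3) = (1, 15)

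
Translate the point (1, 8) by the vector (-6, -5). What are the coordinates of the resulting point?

Translation by (-6, -5) (homogeneous matrix [[1, 0, -6], [0, 1, -5], [0, 0, 1]]):
x' = 1 + -6 = -5
y' = 8 + -5 = 3
Result: (-5, 3)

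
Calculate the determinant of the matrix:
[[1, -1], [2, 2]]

For a 2×2 matrix [[a, b], [c, d]], det = ad - bc
det = (1)(2) - (-1)(2) = 2 - -2 = 4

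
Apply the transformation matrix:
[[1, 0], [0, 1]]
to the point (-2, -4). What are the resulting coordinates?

Matrix multiplication:
[[1, 0], [0, 1]] × [-2, -4]ᵀ
= [(1)(-2) + (0)(-4), (0)(-2) + (1)(-4)]ᵀ
= [-2, -4]ᵀ
Result: (-2, -4)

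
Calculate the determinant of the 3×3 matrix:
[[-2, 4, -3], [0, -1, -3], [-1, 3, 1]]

Expansion along first row:
det = -2·det([[-1,-3],[3,1]]) - 4·det([[0,-3],[-1,1]]) + -3·det([[0,-1],[-1,3]])
    = -2·(-1·1 - -3·3) - 4·(0·1 - -3·-1) + -3·(0·3 - -1·-1)
    = -2·8 - 4·-3 + -3·-1
    = -16 + 12 + 3 = -1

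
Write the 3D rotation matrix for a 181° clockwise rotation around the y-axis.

Rotation matrix for clockwise 181° around y-axis:
A clockwise rotation by 181° is a counterclockwise rotation by -181°.
cos(-181°) = -0.9998, sin(-181°) = 0.0175
Result: [[-0.9998, 0, 0.0175], [0, 1, 0], [-0.0175, 0, -0.9998]]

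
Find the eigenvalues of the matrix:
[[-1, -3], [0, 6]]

Characteristic equation: det(A - λI) = 0
λ² - (trace)λ + (det) = 0
trace = -1 + 6 = 5, det = (-1)(6) - (-3)(0) = -6
λ² - (5)λ + (-6) = 0
λ = (5 ± √((5)² - 4·(-6))) / 2 = (5 ± √49) / 2
Solving: λ = -1, 6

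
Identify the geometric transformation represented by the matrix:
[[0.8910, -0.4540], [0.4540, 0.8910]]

This matrix represents: rotation by 27° counterclockwise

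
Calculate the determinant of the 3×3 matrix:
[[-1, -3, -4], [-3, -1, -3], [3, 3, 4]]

Expansion along first row:
det = -1·det([[-1,-3],[3,4]]) - -3·det([[-3,-3],[3,4]]) + -4·det([[-3,-1],[3,3]])
    = -1·(-1·4 - -3·3) - -3·(-3·4 - -3·3) + -4·(-3·3 - -1·3)
    = -1·5 - -3·-3 + -4·-6
    = -5 + -9 + 24 = 10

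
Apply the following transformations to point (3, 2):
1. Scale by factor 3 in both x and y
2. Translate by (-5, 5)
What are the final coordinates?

Step 1: Scale (3, 2) by 3 → (9, 6)
Step 2: Translate by (-5, 5) → (4, 11)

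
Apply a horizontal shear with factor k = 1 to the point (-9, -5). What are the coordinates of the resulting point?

Shear matrix for horizontal shear with factor k = 1:
[[1, 1], [0, 1]]
Result: (-9, -5) → (-14, -5)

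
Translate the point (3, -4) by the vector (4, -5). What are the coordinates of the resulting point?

Translation by (4, -5) (homogeneous matrix [[1, 0, 4], [0, 1, -5], [0, 0, 1]]):
x' = 3 + 4 = 7
y' = -4 + -5 = -9
Result: (7, -9)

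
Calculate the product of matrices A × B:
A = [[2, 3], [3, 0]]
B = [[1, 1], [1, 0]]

Matrix multiplication:
C[0][0] = 2×1 + 3×1 = 5
C[0][1] = 2×1 + 3×0 = 2
C[1][0] = 3×1 + 0×1 = 3
C[1][1] = 3×1 + 0×0 = 3
Result: [[5, 2], [3, 3]]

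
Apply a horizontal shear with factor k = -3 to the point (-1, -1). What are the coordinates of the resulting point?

Shear matrix for horizontal shear with factor k = -3:
[[1, -3], [0, 1]]
Result: (-1, -1) → (2, -1)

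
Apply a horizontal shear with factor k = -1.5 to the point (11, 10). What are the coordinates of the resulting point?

Shear matrix for horizontal shear with factor k = -1.5:
[[1, -1.50], [0, 1]]
Result: (11, 10) → (-4, 10)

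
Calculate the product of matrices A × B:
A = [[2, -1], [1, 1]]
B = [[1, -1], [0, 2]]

Matrix multiplication:
C[0][0] = 2×1 + -1×0 = 2
C[0][1] = 2×-1 + -1×2 = -4
C[1][0] = 1×1 + 1×0 = 1
C[1][1] = 1×-1 + 1×2 = 1
Result: [[2, -4], [1, 1]]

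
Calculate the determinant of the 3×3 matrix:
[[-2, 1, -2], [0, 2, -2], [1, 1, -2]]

Expansion along first row:
det = -2·det([[2,-2],[1,-2]]) - 1·det([[0,-2],[1,-2]]) + -2·det([[0,2],[1,1]])
    = -2·(2·-2 - -2·1) - 1·(0·-2 - -2·1) + -2·(0·1 - 2·1)
    = -2·-2 - 1·2 + -2·-2
    = 4 + -2 + 4 = 6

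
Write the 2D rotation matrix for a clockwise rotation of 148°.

Rotation matrix formula: [[cos θ, -sin θ], [sin θ, cos θ]]
A clockwise rotation by 148° is equivalent to a counterclockwise rotation by -148°.
For θ = -148°:
cos(-148°) = -0.8480
sin(-148°) = -0.5299
Result: [[-0.8480, 0.5299], [-0.5299, -0.8480]]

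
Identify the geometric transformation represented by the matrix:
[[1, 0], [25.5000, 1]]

This matrix represents: vertical shear with factor 25.5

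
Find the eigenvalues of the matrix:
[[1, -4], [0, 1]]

Characteristic equation: det(A - λI) = 0
λ² - (trace)λ + (det) = 0
trace = 1 + 1 = 2, det = (1)(1) - (-4)(0) = 1
λ² - (2)λ + (1) = 0
λ = (2 ± √((2)² - 4·(1))) / 2 = (2 ± √0) / 2
Solving: λ = 1, 1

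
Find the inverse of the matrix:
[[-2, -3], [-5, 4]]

For [[a,b],[c,d]], inverse = (1/det)·[[d,-b],[-c,a]]
det = (-2)(4) - (-3)(-5) = -8 - 15 = -23
Inverse = (1/-23)·[[4, 3], [5, -2]]
= [[-4/23, -3/23], [-5/23, 2/23]]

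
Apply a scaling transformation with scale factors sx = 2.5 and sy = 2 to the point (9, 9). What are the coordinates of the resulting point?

Scaling matrix:
[[2.50, 0], [0, 2]]
Result: (9 × 2.5, 9 × 2) = (22.5, 18)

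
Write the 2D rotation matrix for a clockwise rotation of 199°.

Rotation matrix formula: [[cos θ, -sin θ], [sin θ, cos θ]]
A clockwise rotation by 199° is equivalent to a counterclockwise rotation by -199°.
For θ = -199°:
cos(-199°) = -0.9455
sin(-199°) = 0.3256
Result: [[-0.9455, -0.3256], [0.3256, -0.9455]]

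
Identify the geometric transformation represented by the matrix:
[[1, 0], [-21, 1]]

This matrix represents: vertical shear with factor -21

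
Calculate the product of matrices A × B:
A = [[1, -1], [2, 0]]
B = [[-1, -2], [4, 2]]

Matrix multiplication:
C[0][0] = 1×-1 + -1×4 = -5
C[0][1] = 1×-2 + -1×2 = -4
C[1][0] = 2×-1 + 0×4 = -2
C[1][1] = 2×-2 + 0×2 = -4
Result: [[-5, -4], [-2, -4]]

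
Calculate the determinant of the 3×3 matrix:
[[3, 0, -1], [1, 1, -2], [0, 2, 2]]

Expansion along first row:
det = 3·det([[1,-2],[2,2]]) - 0·det([[1,-2],[0,2]]) + -1·det([[1,1],[0,2]])
    = 3·(1·2 - -2·2) - 0·(1·2 - -2·0) + -1·(1·2 - 1·0)
    = 3·6 - 0·2 + -1·2
    = 18 + 0 + -2 = 16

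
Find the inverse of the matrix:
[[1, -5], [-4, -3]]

For [[a,b],[c,d]], inverse = (1/det)·[[d,-b],[-c,a]]
det = (1)(-3) - (-5)(-4) = -3 - 20 = -23
Inverse = (1/-23)·[[-3, 5], [4, 1]]
= [[3/23, -5/23], [-4/23, -1/23]]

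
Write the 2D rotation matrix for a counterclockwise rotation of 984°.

Rotation matrix formula: [[cos θ, -sin θ], [sin θ, cos θ]]
For θ = 984°:
cos(984°) = -0.1045
sin(984°) = -0.9945
Result: [[-0.1045, 0.9945], [-0.9945, -0.1045]]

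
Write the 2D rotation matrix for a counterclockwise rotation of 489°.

Rotation matrix formula: [[cos θ, -sin θ], [sin θ, cos θ]]
For θ = 489°:
cos(489°) = -0.6293
sin(489°) = 0.7771
Result: [[-0.6293, -0.7771], [0.7771, -0.6293]]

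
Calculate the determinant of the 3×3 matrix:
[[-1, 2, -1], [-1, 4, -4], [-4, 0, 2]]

Expansion along first row:
det = -1·det([[4,-4],[0,2]]) - 2·det([[-1,-4],[-4,2]]) + -1·det([[-1,4],[-4,0]])
    = -1·(4·2 - -4·0) - 2·(-1·2 - -4·-4) + -1·(-1·0 - 4·-4)
    = -1·8 - 2·-18 + -1·16
    = -8 + 36 + -16 = 12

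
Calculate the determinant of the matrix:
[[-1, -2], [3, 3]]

For a 2×2 matrix [[a, b], [c, d]], det = ad - bc
det = (-1)(3) - (-2)(3) = -3 - -6 = 3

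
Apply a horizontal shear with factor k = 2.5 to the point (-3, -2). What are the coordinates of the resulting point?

Shear matrix for horizontal shear with factor k = 2.5:
[[1, 2.50], [0, 1]]
Result: (-3, -2) → (-8, -2)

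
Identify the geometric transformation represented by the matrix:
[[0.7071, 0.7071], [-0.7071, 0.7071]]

This matrix represents: rotation by 315° counterclockwise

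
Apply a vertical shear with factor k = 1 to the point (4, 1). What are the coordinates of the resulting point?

Shear matrix for vertical shear with factor k = 1:
[[1, 0], [1, 1]]
Result: (4, 1) → (4, 5)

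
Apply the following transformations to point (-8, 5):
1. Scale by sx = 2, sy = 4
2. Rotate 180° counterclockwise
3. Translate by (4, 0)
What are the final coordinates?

Step 1: Scale → (-16, 20)
Step 2: Rotate 180° → (16, -20)
Step 3: Translate → (20, -20)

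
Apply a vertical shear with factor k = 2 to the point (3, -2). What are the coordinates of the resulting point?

Shear matrix for vertical shear with factor k = 2:
[[1, 0], [2, 1]]
Result: (3, -2) → (3, 4)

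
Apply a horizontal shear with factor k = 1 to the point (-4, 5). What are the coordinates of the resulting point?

Shear matrix for horizontal shear with factor k = 1:
[[1, 1], [0, 1]]
Result: (-4, 5) → (1, 5)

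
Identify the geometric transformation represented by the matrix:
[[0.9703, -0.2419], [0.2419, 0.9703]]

This matrix represents: rotation by 14° counterclockwise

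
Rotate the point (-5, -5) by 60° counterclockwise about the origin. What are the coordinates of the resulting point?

Rotation matrix for 60°: [[cos 60°, -sin 60°], [sin 60°, cos 60°]] ≈ [[0.500000, -0.866025], [0.866025, 0.500000]]
[[0.500000, -0.866025], [0.866025, 0.500000]] × [-5, -5]ᵀ ≈ [1.8301, -6.8301]ᵀ
Result: (1.8301, -6.8301)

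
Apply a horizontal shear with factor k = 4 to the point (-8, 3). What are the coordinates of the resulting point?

Shear matrix for horizontal shear with factor k = 4:
[[1, 4], [0, 1]]
Result: (-8, 3) → (4, 3)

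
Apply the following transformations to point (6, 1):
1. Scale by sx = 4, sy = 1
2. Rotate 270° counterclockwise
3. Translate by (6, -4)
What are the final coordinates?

Step 1: Scale → (24, 1)
Step 2: Rotate 270° → (1, -24)
Step 3: Translate → (7, -28)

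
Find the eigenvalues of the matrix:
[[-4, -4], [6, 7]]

Characteristic equation: det(A - λI) = 0
λ² - (trace)λ + (det) = 0
trace = -4 + 7 = 3, det = (-4)(7) - (-4)(6) = -4
λ² - (3)λ + (-4) = 0
λ = (3 ± √((3)² - 4·(-4))) / 2 = (3 ± √25) / 2
Solving: λ = -1, 4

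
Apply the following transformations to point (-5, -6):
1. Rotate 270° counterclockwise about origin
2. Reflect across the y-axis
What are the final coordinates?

Step 1: Rotate 270° → (-6, 5)
Step 2: Reflect across y-axis → (6, 5)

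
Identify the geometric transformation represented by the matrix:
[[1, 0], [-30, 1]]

This matrix represents: vertical shear with factor -30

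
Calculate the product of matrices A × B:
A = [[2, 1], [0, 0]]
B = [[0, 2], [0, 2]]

Matrix multiplication:
C[0][0] = 2×0 + 1×0 = 0
C[0][1] = 2×2 + 1×2 = 6
C[1][0] = 0×0 + 0×0 = 0
C[1][1] = 0×2 + 0×2 = 0
Result: [[0, 6], [0, 0]]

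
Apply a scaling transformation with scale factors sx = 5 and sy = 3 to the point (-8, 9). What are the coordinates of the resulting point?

Scaling matrix:
[[5, 0], [0, 3]]
Result: (-8 × 5, 9 × 3) = (-40, 27)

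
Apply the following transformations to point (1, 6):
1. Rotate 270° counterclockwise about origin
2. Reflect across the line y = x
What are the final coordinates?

Step 1: Rotate 270° → (6, -1)
Step 2: Reflect across line y = x → (-1, 6)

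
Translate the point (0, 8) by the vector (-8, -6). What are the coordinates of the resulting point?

Translation by (-8, -6) (homogeneous matrix [[1, 0, -8], [0, 1, -6], [0, 0, 1]]):
x' = 0 + -8 = -8
y' = 8 + -6 = 2
Result: (-8, 2)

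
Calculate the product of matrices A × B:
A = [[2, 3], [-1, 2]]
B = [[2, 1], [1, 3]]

Matrix multiplication:
C[0][0] = 2×2 + 3×1 = 7
C[0][1] = 2×1 + 3×3 = 11
C[1][0] = -1×2 + 2×1 = 0
C[1][1] = -1×1 + 2×3 = 5
Result: [[7, 11], [0, 5]]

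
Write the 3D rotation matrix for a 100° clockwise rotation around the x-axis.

Rotation matrix for clockwise 100° around x-axis:
A clockwise rotation by 100° is a counterclockwise rotation by -100°.
cos(-100°) = -0.1736, sin(-100°) = -0.9848
Result: [[1, 0, 0], [0, -0.1736, 0.9848], [0, -0.9848, -0.1736]]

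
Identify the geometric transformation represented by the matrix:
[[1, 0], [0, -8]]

This matrix represents: non-uniform scaling by sx = 1, sy = -8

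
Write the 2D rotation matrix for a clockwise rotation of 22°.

Rotation matrix formula: [[cos θ, -sin θ], [sin θ, cos θ]]
A clockwise rotation by 22° is equivalent to a counterclockwise rotation by -22°.
For θ = -22°:
cos(-22°) = 0.9272
sin(-22°) = -0.3746
Result: [[0.9272, 0.3746], [-0.3746, 0.9272]]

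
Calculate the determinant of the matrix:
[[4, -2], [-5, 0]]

For a 2×2 matrix [[a, b], [c, d]], det = ad - bc
det = (4)(0) - (-2)(-5) = 0 - 10 = -10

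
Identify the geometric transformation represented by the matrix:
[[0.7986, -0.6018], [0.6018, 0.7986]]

This matrix represents: rotation by 37° counterclockwise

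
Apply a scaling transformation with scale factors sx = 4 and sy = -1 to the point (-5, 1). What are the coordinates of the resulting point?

Scaling matrix:
[[4, 0], [0, -1]]
Result: (-5 × 4, 1 × -1) = (-20, -1)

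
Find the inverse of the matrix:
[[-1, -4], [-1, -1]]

For [[a,b],[c,d]], inverse = (1/det)·[[d,-b],[-c,a]]
det = (-1)(-1) - (-4)(-1) = 1 - 4 = -3
Inverse = (1/-3)·[[-1, 4], [1, -1]]
= [[1/3, -4/3], [-1/3, 1/3]]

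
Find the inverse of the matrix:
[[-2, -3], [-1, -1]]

For [[a,b],[c,d]], inverse = (1/det)·[[d,-b],[-c,a]]
det = (-2)(-1) - (-3)(-1) = 2 - 3 = -1
Inverse = (1/-1)·[[-1, 3], [1, -2]]
= [[1, -3], [-1, 2]]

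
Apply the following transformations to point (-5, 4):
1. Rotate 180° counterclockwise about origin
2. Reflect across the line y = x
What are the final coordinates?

Step 1: Rotate 180° → (5, -4)
Step 2: Reflect across line y = x → (-4, 5)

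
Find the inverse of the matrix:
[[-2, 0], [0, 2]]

For [[a,b],[c,d]], inverse = (1/det)·[[d,-b],[-c,a]]
det = (-2)(2) - (0)(0) = -4 - 0 = -4
Inverse = (1/-4)·[[2, 0], [0, -2]]
= [[-1/2, 0], [0, 1/2]]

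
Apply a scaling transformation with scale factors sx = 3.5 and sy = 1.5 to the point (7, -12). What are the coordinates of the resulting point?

Scaling matrix:
[[3.50, 0], [0, 1.50]]
Result: (7 × 3.5, -12 × 1.5) = (24.5, -18)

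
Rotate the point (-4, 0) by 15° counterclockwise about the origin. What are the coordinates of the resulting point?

Rotation matrix for 15°: [[cos 15°, -sin 15°], [sin 15°, cos 15°]] ≈ [[0.965926, -0.258819], [0.258819, 0.965926]]
[[0.965926, -0.258819], [0.258819, 0.965926]] × [-4, 0]ᵀ ≈ [-3.8637, -1.0353]ᵀ
Result: (-3.8637, -1.0353)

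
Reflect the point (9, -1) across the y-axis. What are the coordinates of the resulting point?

Reflection across y-axis: (9, -1) → (-9, -1)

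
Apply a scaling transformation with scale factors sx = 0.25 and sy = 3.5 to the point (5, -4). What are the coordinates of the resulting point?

Scaling matrix:
[[0.25, 0], [0, 3.50]]
Result: (5 × 0.25, -4 × 3.5) = (1.25, -14)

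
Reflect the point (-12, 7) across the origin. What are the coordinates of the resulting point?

Reflection across origin: (-12, 7) → (12, -7)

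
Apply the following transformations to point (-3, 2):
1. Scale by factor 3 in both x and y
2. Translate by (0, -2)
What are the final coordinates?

Step 1: Scale (-3, 2) by 3 → (-9, 6)
Step 2: Translate by (0, -2) → (-9, 4)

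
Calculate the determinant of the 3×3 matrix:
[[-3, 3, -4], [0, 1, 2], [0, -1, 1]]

Expansion along first row:
det = -3·det([[1,2],[-1,1]]) - 3·det([[0,2],[0,1]]) + -4·det([[0,1],[0,-1]])
    = -3·(1·1 - 2·-1) - 3·(0·1 - 2·0) + -4·(0·-1 - 1·0)
    = -3·3 - 3·0 + -4·0
    = -9 + 0 + 0 = -9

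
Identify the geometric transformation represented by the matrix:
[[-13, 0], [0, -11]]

This matrix represents: non-uniform scaling by sx = -13, sy = -11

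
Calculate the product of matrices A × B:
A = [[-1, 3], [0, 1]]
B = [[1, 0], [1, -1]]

Matrix multiplication:
C[0][0] = -1×1 + 3×1 = 2
C[0][1] = -1×0 + 3×-1 = -3
C[1][0] = 0×1 + 1×1 = 1
C[1][1] = 0×0 + 1×-1 = -1
Result: [[2, -3], [1, -1]]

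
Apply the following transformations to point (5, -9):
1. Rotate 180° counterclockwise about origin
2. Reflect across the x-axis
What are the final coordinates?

Step 1: Rotate 180° → (-5, 9)
Step 2: Reflect across x-axis → (-5, -9)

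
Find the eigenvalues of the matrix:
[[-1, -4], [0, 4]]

Characteristic equation: det(A - λI) = 0
λ² - (trace)λ + (det) = 0
trace = -1 + 4 = 3, det = (-1)(4) - (-4)(0) = -4
λ² - (3)λ + (-4) = 0
λ = (3 ± √((3)² - 4·(-4))) / 2 = (3 ± √25) / 2
Solving: λ = -1, 4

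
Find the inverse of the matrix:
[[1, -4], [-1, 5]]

For [[a,b],[c,d]], inverse = (1/det)·[[d,-b],[-c,a]]
det = (1)(5) - (-4)(-1) = 5 - 4 = 1
Inverse = [[5, 4], [1, 1]]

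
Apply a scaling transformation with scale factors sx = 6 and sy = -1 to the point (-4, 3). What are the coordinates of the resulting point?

Scaling matrix:
[[6, 0], [0, -1]]
Result: (-4 × 6, 3 × -1) = (-24, -3)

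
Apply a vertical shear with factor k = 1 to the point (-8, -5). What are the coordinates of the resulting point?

Shear matrix for vertical shear with factor k = 1:
[[1, 0], [1, 1]]
Result: (-8, -5) → (-8, -13)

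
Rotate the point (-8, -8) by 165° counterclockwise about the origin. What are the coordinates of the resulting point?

Rotation matrix for 165°: [[cos 165°, -sin 165°], [sin 165°, cos 165°]] ≈ [[-0.965926, -0.258819], [0.258819, -0.965926]]
[[-0.965926, -0.258819], [0.258819, -0.965926]] × [-8, -8]ᵀ ≈ [9.7980, 5.6569]ᵀ
Result: (9.7980, 5.6569)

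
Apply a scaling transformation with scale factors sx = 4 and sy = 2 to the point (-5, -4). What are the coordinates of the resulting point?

Scaling matrix:
[[4, 0], [0, 2]]
Result: (-5 × 4, -4 × 2) = (-20, -8)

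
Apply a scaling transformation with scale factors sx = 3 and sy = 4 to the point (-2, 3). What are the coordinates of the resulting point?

Scaling matrix:
[[3, 0], [0, 4]]
Result: (-2 × 3, 3 × 4) = (-6, 12)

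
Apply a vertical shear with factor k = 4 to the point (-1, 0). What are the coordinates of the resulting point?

Shear matrix for vertical shear with factor k = 4:
[[1, 0], [4, 1]]
Result: (-1, 0) → (-1, -4)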